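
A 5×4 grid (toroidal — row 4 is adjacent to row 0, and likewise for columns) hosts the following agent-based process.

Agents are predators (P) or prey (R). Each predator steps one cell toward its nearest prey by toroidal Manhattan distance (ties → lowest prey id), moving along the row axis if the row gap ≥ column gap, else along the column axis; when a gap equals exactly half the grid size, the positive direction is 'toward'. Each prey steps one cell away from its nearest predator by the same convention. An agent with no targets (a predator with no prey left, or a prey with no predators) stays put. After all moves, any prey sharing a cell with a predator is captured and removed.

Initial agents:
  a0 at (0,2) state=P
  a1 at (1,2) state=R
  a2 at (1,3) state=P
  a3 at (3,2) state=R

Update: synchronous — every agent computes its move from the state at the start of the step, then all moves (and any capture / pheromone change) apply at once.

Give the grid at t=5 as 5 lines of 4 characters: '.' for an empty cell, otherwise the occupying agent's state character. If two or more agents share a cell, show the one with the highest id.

..P.
..R.
....
....
....

t=1: a0@(1,2):P a1@(2,2):R a2@(1,2):P a3@(2,2):R
t=2: a0@(2,2):P a1@(3,2):R a2@(2,2):P a3@(3,2):R
t=3: a0@(3,2):P a1@(4,2):R a2@(3,2):P a3@(4,2):R
t=4: a0@(4,2):P a1@(0,2):R a2@(4,2):P a3@(0,2):R
t=5: a0@(0,2):P a1@(1,2):R a2@(0,2):P a3@(1,2):R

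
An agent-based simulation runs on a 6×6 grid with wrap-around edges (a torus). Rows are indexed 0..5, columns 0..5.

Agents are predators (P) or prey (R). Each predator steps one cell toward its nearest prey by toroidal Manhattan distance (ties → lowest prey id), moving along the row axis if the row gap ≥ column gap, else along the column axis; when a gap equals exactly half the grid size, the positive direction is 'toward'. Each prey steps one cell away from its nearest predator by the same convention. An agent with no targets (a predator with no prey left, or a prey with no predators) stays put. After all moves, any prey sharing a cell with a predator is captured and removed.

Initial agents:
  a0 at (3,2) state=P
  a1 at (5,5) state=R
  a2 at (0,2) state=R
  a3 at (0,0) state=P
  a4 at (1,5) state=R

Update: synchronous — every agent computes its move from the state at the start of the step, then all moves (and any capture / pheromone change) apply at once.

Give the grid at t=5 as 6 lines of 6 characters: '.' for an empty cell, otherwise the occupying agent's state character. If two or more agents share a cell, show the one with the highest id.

t=1: a0@(4,2):P a1@(4,5):R a2@(0,3):R a3@(5,0):P a4@(2,5):R
t=2: a0@(4,3):P a1@(3,5):R a2@(1,3):R a3@(4,0):P a4@(1,5):R
t=3: a0@(4,4):P a1@(2,5):R a2@(0,3):R a3@(3,0):P a4@(0,5):R
t=4: a0@(3,4):P a1@(1,5):R a2@(1,3):R a3@(2,0):P a4@(1,5):R
t=5: a0@(2,4):P a1@(0,5):R a2@(0,3):R a3@(1,0):P a4@(0,5):R

...R.R
P.....
....P.
......
......
......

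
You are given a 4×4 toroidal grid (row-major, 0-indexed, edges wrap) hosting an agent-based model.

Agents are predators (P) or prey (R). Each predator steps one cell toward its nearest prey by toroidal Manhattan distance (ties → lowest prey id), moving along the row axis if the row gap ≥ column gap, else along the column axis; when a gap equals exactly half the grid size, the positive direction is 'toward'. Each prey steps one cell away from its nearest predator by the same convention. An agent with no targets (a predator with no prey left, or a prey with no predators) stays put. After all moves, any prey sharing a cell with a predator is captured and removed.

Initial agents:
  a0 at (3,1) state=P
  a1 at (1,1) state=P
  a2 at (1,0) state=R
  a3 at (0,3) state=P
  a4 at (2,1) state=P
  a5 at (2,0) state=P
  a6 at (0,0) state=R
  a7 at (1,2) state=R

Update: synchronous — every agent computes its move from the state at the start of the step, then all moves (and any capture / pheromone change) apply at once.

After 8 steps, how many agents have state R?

0

t=1: a0@(0,1):P a1@(1,0):P a2@(1,3):R a3@(0,0):P a4@(1,1):P a5@(1,0):P a7@(1,3):R
t=2: a0@(0,2):P a1@(1,3):P a3@(1,0):P a4@(1,2):P a5@(1,3):P
t=3: (unchanged — steady state)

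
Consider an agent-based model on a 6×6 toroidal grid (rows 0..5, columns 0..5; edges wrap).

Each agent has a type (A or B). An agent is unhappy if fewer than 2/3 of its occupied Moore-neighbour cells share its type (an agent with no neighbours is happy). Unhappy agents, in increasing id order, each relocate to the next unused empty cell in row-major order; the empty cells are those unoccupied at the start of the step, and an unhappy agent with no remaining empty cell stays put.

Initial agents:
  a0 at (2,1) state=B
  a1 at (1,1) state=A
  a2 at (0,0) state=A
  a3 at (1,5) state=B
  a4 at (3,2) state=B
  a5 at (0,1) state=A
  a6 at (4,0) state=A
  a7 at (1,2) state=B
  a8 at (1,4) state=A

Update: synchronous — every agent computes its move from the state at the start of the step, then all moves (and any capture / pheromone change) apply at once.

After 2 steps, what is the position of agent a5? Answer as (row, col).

(0, 1)

t=1: a0@(2,1):B a1@(0,2):A a2@(0,0):A a3@(0,3):B a4@(3,2):B a5@(0,1):A a6@(4,0):A a7@(0,4):B a8@(0,5):A
t=2: a0@(2,1):B a1@(1,0):A a2@(0,0):A a3@(1,1):B a4@(3,2):B a5@(0,1):A a6@(4,0):A a7@(1,2):B a8@(1,3):A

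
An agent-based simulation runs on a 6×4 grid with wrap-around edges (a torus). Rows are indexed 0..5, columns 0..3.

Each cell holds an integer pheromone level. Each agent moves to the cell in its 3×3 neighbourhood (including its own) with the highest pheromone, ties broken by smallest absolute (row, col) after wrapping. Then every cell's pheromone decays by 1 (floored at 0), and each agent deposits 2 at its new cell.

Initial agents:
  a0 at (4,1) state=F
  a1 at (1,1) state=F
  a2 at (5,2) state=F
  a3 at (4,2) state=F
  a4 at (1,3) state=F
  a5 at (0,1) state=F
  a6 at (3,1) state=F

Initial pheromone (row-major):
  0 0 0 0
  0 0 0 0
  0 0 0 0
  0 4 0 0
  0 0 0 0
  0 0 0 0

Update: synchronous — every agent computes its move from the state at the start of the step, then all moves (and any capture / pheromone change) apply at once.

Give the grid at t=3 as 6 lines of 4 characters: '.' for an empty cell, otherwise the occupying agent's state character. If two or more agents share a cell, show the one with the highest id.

F...
....
....
.F..
....
....

t=1: a0@(3,1) a1@(0,0) a2@(0,1) a3@(3,1) a4@(0,0) a5@(0,0) a6@(3,1) | pheromone: 6 2 0 0 / 0 0 0 0 / 0 0 0 0 / 0 9 0 0 / 0 0 0 0 / 0 0 0 0
t=2: a0@(3,1) a1@(0,0) a2@(0,0) a3@(3,1) a4@(0,0) a5@(0,0) a6@(3,1) | pheromone: 13 1 0 0 / 0 0 0 0 / 0 0 0 0 / 0 14 0 0 / 0 0 0 0 / 0 0 0 0
t=3: a0@(3,1) a1@(0,0) a2@(0,0) a3@(3,1) a4@(0,0) a5@(0,0) a6@(3,1) | pheromone: 20 0 0 0 / 0 0 0 0 / 0 0 0 0 / 0 19 0 0 / 0 0 0 0 / 0 0 0 0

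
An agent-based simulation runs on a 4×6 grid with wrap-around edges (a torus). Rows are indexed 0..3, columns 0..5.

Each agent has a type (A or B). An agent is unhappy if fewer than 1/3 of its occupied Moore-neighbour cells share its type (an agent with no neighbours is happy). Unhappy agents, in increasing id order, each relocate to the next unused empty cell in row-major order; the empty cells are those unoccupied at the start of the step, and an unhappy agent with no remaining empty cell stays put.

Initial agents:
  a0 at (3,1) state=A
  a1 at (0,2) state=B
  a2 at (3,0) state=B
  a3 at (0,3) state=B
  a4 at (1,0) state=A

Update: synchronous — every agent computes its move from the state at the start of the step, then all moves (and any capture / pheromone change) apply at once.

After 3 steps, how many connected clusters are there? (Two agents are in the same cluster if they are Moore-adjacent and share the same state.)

t=1: a0@(0,0):A a1@(0,2):B a2@(0,1):B a3@(0,3):B a4@(1,0):A
t=2: (unchanged — steady state)

2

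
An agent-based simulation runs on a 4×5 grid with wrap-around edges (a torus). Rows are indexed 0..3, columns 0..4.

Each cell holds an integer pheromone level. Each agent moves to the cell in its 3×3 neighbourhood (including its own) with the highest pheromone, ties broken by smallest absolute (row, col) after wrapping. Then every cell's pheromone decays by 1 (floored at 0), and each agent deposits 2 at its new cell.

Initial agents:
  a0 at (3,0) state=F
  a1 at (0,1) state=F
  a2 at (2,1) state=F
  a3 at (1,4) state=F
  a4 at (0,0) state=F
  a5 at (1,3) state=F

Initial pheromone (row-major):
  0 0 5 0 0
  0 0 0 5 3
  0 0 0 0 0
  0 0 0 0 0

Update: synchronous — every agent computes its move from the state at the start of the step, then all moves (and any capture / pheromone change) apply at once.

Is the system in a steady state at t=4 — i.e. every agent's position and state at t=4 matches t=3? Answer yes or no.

no

t=1: a0@(0,0) a1@(0,2) a2@(1,0) a3@(1,3) a4@(1,4) a5@(0,2) | pheromone: 2 0 8 0 0 / 2 0 0 6 4 / 0 0 0 0 0 / 0 0 0 0 0
t=2: a0@(1,4) a1@(0,2) a2@(1,4) a3@(0,2) a4@(1,3) a5@(0,2) | pheromone: 1 0 13 0 0 / 1 0 0 7 7 / 0 0 0 0 0 / 0 0 0 0 0
t=3: a0@(1,3) a1@(0,2) a2@(1,3) a3@(0,2) a4@(0,2) a5@(0,2) | pheromone: 0 0 20 0 0 / 0 0 0 10 6 / 0 0 0 0 0 / 0 0 0 0 0
t=4: a0@(0,2) a1@(0,2) a2@(0,2) a3@(0,2) a4@(0,2) a5@(0,2) | pheromone: 0 0 31 0 0 / 0 0 0 9 5 / 0 0 0 0 0 / 0 0 0 0 0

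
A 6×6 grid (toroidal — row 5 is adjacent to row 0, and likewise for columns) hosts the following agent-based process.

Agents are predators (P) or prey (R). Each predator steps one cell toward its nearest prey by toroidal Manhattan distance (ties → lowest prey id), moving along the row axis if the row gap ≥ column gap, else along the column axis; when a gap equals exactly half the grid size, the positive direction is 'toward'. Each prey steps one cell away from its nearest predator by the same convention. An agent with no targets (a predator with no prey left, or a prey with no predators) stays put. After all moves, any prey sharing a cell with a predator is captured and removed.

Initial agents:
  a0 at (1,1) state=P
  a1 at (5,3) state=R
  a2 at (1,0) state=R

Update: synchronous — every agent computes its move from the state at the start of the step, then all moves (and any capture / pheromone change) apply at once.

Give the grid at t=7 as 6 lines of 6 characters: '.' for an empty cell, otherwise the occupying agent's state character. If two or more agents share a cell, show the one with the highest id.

t=1: a0@(1,0):P a1@(4,3):R a2@(1,5):R
t=2: a0@(1,5):P a1@(3,3):R a2@(1,4):R
t=3: a0@(1,4):P a1@(4,3):R a2@(1,3):R
t=4: a0@(1,3):P a1@(3,3):R a2@(1,2):R
t=5: a0@(1,2):P a1@(4,3):R a2@(1,1):R
t=6: a0@(1,1):P a1@(3,3):R a2@(1,0):R
t=7: a0@(1,0):P a1@(4,3):R a2@(1,5):R

......
P....R
......
......
...R..
......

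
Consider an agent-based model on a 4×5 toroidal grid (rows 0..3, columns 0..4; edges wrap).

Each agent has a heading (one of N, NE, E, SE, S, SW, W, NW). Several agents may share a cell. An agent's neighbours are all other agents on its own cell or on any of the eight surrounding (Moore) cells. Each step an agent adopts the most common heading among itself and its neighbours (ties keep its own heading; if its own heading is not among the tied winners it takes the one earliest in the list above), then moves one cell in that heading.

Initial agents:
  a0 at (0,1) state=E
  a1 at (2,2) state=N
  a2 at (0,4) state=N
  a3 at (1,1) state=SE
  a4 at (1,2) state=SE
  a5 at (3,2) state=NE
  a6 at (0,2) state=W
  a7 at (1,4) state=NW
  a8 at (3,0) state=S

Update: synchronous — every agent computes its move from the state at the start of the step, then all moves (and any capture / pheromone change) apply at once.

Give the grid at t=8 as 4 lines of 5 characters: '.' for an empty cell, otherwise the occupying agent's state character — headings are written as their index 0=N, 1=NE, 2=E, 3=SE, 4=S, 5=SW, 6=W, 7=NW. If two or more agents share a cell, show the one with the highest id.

t=1: a0@(1,2):SE a1@(3,3):SE a2@(3,4):N a3@(2,2):SE a4@(2,3):SE a5@(2,3):NE a6@(1,3):SE a7@(0,3):NW a8@(0,0):S
t=2: a0@(2,3):SE a1@(0,4):SE a2@(0,0):SE a3@(3,3):SE a4@(3,4):SE a5@(3,4):SE a6@(2,4):SE a7@(1,4):SE a8@(1,0):S
t=3: a0@(3,4):SE a1@(1,0):SE a2@(1,1):SE a3@(0,4):SE a4@(0,0):SE a5@(0,0):SE a6@(3,0):SE a7@(2,0):SE a8@(2,1):SE
t=4: a0@(0,0):SE a1@(2,1):SE a2@(2,2):SE a3@(1,0):SE a4@(1,1):SE a5@(1,1):SE a6@(0,1):SE a7@(3,1):SE a8@(3,2):SE
t=5: a0@(1,1):SE a1@(3,2):SE a2@(3,3):SE a3@(2,1):SE a4@(2,2):SE a5@(2,2):SE a6@(1,2):SE a7@(0,2):SE a8@(0,3):SE
t=6: a0@(2,2):SE a1@(0,3):SE a2@(0,4):SE a3@(3,2):SE a4@(3,3):SE a5@(3,3):SE a6@(2,3):SE a7@(1,3):SE a8@(1,4):SE
t=7: a0@(3,3):SE a1@(1,4):SE a2@(1,0):SE a3@(0,3):SE a4@(0,4):SE a5@(0,4):SE a6@(3,4):SE a7@(2,4):SE a8@(2,0):SE
t=8: a0@(0,4):SE a1@(2,0):SE a2@(2,1):SE a3@(1,4):SE a4@(1,0):SE a5@(1,0):SE a6@(0,0):SE a7@(3,0):SE a8@(3,1):SE

3...3
3...3
33...
33...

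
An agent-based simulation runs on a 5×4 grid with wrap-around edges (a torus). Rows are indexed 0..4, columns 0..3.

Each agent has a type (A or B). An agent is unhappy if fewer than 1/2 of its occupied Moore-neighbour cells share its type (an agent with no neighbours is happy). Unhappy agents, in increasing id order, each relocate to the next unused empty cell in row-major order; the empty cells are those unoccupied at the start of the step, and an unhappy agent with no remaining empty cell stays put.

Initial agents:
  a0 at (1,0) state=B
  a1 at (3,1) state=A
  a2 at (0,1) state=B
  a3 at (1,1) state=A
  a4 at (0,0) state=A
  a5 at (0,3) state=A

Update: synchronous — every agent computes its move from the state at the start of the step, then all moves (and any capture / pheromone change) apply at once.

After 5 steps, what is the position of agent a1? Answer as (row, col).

t=1: a0@(0,2):B a1@(3,1):A a2@(1,2):B a3@(1,3):A a4@(0,0):A a5@(0,3):A
t=2: a0@(0,1):B a1@(3,1):A a2@(1,0):B a3@(1,3):A a4@(0,0):A a5@(0,3):A
t=3: a0@(0,1):B a1@(3,1):A a2@(0,2):B a3@(1,3):A a4@(0,0):A a5@(0,3):A
t=4: a0@(0,1):B a1@(3,1):A a2@(1,0):B a3@(1,3):A a4@(0,0):A a5@(0,3):A
t=5: a0@(0,1):B a1@(3,1):A a2@(0,2):B a3@(1,3):A a4@(0,0):A a5@(0,3):A

(3, 1)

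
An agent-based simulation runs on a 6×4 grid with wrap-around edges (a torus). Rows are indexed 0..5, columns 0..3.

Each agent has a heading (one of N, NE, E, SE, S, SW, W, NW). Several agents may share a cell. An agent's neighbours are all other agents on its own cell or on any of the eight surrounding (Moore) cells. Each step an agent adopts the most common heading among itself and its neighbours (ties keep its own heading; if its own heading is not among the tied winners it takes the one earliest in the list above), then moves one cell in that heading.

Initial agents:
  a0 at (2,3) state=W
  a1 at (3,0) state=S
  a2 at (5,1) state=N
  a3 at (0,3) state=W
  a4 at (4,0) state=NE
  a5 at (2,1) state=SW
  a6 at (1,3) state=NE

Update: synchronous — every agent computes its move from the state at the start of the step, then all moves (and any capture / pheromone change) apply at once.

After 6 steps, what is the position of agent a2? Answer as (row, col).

(2, 2)

t=1: a0@(2,2):W a1@(4,0):S a2@(4,1):N a3@(0,2):W a4@(3,1):NE a5@(3,0):SW a6@(1,2):W
t=2: a0@(2,1):W a1@(5,0):S a2@(3,1):N a3@(0,1):W a4@(2,2):NE a5@(4,3):SW a6@(1,1):W
t=3: a0@(2,0):W a1@(0,0):S a2@(2,1):N a3@(0,0):W a4@(2,1):W a5@(5,2):SW a6@(1,0):W
t=4: a0@(2,3):W a1@(0,3):W a2@(2,0):W a3@(0,3):W a4@(2,0):W a5@(0,1):SW a6@(1,3):W
t=5: a0@(2,2):W a1@(0,2):W a2@(2,3):W a3@(0,2):W a4@(2,3):W a5@(1,0):SW a6@(1,2):W
t=6: a0@(2,1):W a1@(0,1):W a2@(2,2):W a3@(0,1):W a4@(2,2):W a5@(1,3):W a6@(1,1):W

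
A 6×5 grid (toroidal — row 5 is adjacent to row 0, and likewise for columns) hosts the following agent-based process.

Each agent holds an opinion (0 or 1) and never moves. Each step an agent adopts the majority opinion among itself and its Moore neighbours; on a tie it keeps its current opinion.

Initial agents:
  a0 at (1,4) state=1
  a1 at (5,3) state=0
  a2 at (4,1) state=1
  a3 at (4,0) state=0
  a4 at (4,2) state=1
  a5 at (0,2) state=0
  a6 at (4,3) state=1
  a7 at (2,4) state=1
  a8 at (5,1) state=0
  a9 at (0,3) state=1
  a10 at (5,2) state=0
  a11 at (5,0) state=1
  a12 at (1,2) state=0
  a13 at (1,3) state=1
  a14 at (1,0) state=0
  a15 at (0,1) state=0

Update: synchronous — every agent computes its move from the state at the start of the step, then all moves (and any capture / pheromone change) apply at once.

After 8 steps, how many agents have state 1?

t=1: a0@(1,4):1 a1@(5,3):0 a2@(4,1):1 a3@(4,0):0 a4@(4,2):1 a5@(0,2):0 a6@(4,3):1 a7@(2,4):1 a8@(5,1):0 a9@(0,3):0 a10@(5,2):0 a11@(5,0):0 a12@(1,2):0 a13@(1,3):1 a14@(1,0):0 a15@(0,1):0
t=2: a0@(1,4):1 a1@(5,3):0 a2@(4,1):0 a3@(4,0):0 a4@(4,2):1 a5@(0,2):0 a6@(4,3):1 a7@(2,4):1 a8@(5,1):0 a9@(0,3):0 a10@(5,2):0 a11@(5,0):0 a12@(1,2):0 a13@(1,3):1 a14@(1,0):0 a15@(0,1):0
t=3: a0@(1,4):1 a1@(5,3):0 a2@(4,1):0 a3@(4,0):0 a4@(4,2):0 a5@(0,2):0 a6@(4,3):1 a7@(2,4):1 a8@(5,1):0 a9@(0,3):0 a10@(5,2):0 a11@(5,0):0 a12@(1,2):0 a13@(1,3):1 a14@(1,0):0 a15@(0,1):0
t=4: a0@(1,4):1 a1@(5,3):0 a2@(4,1):0 a3@(4,0):0 a4@(4,2):0 a5@(0,2):0 a6@(4,3):0 a7@(2,4):1 a8@(5,1):0 a9@(0,3):0 a10@(5,2):0 a11@(5,0):0 a12@(1,2):0 a13@(1,3):1 a14@(1,0):0 a15@(0,1):0
t=5: (unchanged — steady state)

3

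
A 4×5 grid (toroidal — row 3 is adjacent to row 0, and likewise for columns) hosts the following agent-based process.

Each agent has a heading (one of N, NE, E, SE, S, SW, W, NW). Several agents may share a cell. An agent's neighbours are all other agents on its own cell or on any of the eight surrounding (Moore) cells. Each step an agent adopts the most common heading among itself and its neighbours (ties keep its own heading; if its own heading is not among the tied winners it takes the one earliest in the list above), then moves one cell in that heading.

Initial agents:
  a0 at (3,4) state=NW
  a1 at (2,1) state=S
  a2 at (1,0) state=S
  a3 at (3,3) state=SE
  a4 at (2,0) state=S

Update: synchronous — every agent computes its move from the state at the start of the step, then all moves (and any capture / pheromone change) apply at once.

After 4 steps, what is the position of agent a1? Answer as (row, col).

(2, 1)

t=1: a0@(2,3):NW a1@(3,1):S a2@(2,0):S a3@(0,4):SE a4@(3,0):S
t=2: a0@(1,2):NW a1@(0,1):S a2@(3,0):S a3@(1,0):SE a4@(0,0):S
t=3: a0@(0,1):NW a1@(1,1):S a2@(0,0):S a3@(2,0):S a4@(1,0):S
t=4: a0@(1,1):S a1@(2,1):S a2@(1,0):S a3@(3,0):S a4@(2,0):S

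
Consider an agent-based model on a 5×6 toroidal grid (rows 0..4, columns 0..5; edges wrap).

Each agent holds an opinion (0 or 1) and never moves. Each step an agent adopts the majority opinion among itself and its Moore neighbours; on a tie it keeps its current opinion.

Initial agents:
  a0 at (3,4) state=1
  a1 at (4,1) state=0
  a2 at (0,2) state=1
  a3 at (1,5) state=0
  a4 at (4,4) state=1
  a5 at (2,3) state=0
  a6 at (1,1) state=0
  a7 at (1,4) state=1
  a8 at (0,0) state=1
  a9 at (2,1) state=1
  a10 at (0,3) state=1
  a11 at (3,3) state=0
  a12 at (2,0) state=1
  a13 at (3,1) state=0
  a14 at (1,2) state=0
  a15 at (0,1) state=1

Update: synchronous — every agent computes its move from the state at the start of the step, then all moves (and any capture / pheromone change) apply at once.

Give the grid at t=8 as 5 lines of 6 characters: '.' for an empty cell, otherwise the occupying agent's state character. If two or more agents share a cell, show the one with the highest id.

t=1: a0@(3,4):1 a1@(4,1):1 a2@(0,2):1 a3@(1,5):1 a4@(4,4):1 a5@(2,3):0 a6@(1,1):1 a7@(1,4):1 a8@(0,0):0 a9@(2,1):0 a10@(0,3):1 a11@(3,3):0 a12@(2,0):0 a13@(3,1):0 a14@(1,2):1 a15@(0,1):1
t=2: a0@(3,4):1 a1@(4,1):1 a2@(0,2):1 a3@(1,5):1 a4@(4,4):1 a5@(2,3):1 a6@(1,1):1 a7@(1,4):1 a8@(0,0):1 a9@(2,1):0 a10@(0,3):1 a11@(3,3):0 a12@(2,0):0 a13@(3,1):0 a14@(1,2):1 a15@(0,1):1
t=3: a0@(3,4):1 a1@(4,1):1 a2@(0,2):1 a3@(1,5):1 a4@(4,4):1 a5@(2,3):1 a6@(1,1):1 a7@(1,4):1 a8@(0,0):1 a9@(2,1):0 a10@(0,3):1 a11@(3,3):1 a12@(2,0):0 a13@(3,1):0 a14@(1,2):1 a15@(0,1):1
t=4: (unchanged — steady state)

1111..
.11.11
00.1..
.0.11.
.1..1.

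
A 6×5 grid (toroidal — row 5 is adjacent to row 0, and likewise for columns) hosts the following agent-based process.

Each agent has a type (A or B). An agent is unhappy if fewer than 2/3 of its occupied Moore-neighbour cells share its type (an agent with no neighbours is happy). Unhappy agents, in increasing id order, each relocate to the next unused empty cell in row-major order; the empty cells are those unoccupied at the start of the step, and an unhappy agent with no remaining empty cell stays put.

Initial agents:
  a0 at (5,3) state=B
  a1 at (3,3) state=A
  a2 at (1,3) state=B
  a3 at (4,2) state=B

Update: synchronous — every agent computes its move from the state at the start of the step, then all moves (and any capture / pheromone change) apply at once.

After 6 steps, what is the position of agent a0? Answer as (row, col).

t=1: a0@(5,3):B a1@(0,0):A a2@(1,3):B a3@(0,1):B
t=2: a0@(5,3):B a1@(0,2):A a2@(1,3):B a3@(0,3):B
t=3: a0@(0,0):B a1@(0,1):A a2@(0,4):B a3@(0,3):B
t=4: a0@(0,2):B a1@(1,0):A a2@(0,4):B a3@(0,3):B
t=5: a0@(0,2):B a1@(0,0):A a2@(0,1):B a3@(0,3):B
t=6: a0@(0,2):B a1@(0,4):A a2@(1,0):B a3@(0,3):B

(0, 2)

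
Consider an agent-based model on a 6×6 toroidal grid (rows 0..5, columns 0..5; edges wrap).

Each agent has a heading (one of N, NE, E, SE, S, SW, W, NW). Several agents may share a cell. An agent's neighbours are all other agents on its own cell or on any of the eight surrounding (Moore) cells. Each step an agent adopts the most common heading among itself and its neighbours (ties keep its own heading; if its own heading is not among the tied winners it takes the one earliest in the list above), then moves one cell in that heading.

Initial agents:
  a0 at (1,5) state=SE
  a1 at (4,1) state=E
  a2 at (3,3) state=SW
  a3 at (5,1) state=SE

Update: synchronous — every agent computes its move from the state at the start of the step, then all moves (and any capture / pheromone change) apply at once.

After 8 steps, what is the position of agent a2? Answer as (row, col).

t=1: a0@(2,0):SE a1@(4,2):E a2@(4,2):SW a3@(0,2):SE
t=2: a0@(3,1):SE a1@(4,3):E a2@(5,1):SW a3@(1,3):SE
t=3: a0@(4,2):SE a1@(4,4):E a2@(0,0):SW a3@(2,4):SE
t=4: a0@(5,3):SE a1@(4,5):E a2@(1,5):SW a3@(3,5):SE
t=5: a0@(0,4):SE a1@(4,0):E a2@(2,4):SW a3@(4,0):SE
t=6: a0@(1,5):SE a1@(4,1):E a2@(3,3):SW a3@(5,1):SE
t=7: a0@(2,0):SE a1@(4,2):E a2@(4,2):SW a3@(0,2):SE
t=8: a0@(3,1):SE a1@(4,3):E a2@(5,1):SW a3@(1,3):SE

(5, 1)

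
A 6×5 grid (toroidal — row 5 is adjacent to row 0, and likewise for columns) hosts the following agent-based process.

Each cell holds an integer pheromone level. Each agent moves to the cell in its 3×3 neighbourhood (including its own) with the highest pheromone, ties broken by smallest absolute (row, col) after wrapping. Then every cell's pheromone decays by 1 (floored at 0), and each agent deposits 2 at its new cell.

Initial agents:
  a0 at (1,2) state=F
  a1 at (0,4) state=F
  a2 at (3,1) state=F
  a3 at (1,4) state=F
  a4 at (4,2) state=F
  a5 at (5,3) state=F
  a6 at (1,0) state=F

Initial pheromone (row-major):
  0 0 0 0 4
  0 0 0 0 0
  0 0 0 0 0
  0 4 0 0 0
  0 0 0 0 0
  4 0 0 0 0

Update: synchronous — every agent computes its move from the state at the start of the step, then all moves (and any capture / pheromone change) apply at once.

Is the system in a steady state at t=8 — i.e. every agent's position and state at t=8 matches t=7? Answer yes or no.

yes

t=1: a0@(0,1) a1@(0,4) a2@(3,1) a3@(0,4) a4@(3,1) a5@(0,4) a6@(0,4) | pheromone: 0 2 0 0 11 / 0 0 0 0 0 / 0 0 0 0 0 / 0 7 0 0 0 / 0 0 0 0 0 / 3 0 0 0 0
t=2: a0@(5,0) a1@(0,4) a2@(3,1) a3@(0,4) a4@(3,1) a5@(0,4) a6@(0,4) | pheromone: 0 1 0 0 18 / 0 0 0 0 0 / 0 0 0 0 0 / 0 10 0 0 0 / 0 0 0 0 0 / 4 0 0 0 0
t=3: a0@(0,4) a1@(0,4) a2@(3,1) a3@(0,4) a4@(3,1) a5@(0,4) a6@(0,4) | pheromone: 0 0 0 0 27 / 0 0 0 0 0 / 0 0 0 0 0 / 0 13 0 0 0 / 0 0 0 0 0 / 3 0 0 0 0
t=4: a0@(0,4) a1@(0,4) a2@(3,1) a3@(0,4) a4@(3,1) a5@(0,4) a6@(0,4) | pheromone: 0 0 0 0 36 / 0 0 0 0 0 / 0 0 0 0 0 / 0 16 0 0 0 / 0 0 0 0 0 / 2 0 0 0 0
t=5: a0@(0,4) a1@(0,4) a2@(3,1) a3@(0,4) a4@(3,1) a5@(0,4) a6@(0,4) | pheromone: 0 0 0 0 45 / 0 0 0 0 0 / 0 0 0 0 0 / 0 19 0 0 0 / 0 0 0 0 0 / 1 0 0 0 0
t=6: a0@(0,4) a1@(0,4) a2@(3,1) a3@(0,4) a4@(3,1) a5@(0,4) a6@(0,4) | pheromone: 0 0 0 0 54 / 0 0 0 0 0 / 0 0 0 0 0 / 0 22 0 0 0 / 0 0 0 0 0 / 0 0 0 0 0
t=7: a0@(0,4) a1@(0,4) a2@(3,1) a3@(0,4) a4@(3,1) a5@(0,4) a6@(0,4) | pheromone: 0 0 0 0 63 / 0 0 0 0 0 / 0 0 0 0 0 / 0 25 0 0 0 / 0 0 0 0 0 / 0 0 0 0 0
t=8: a0@(0,4) a1@(0,4) a2@(3,1) a3@(0,4) a4@(3,1) a5@(0,4) a6@(0,4) | pheromone: 0 0 0 0 72 / 0 0 0 0 0 / 0 0 0 0 0 / 0 28 0 0 0 / 0 0 0 0 0 / 0 0 0 0 0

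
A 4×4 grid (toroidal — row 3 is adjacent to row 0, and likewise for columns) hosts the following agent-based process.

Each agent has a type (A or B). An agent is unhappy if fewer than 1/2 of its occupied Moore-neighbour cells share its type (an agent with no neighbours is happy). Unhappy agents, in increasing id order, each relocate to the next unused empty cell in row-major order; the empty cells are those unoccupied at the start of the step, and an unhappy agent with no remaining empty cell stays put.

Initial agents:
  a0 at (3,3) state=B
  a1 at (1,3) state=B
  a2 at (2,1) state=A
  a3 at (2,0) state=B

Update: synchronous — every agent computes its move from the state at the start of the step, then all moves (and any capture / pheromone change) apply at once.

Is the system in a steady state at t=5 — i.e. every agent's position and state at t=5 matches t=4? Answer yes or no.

yes

t=1: a0@(3,3):B a1@(1,3):B a2@(0,0):A a3@(2,0):B
t=2: a0@(3,3):B a1@(1,3):B a2@(0,1):A a3@(2,0):B
t=3: (unchanged — steady state)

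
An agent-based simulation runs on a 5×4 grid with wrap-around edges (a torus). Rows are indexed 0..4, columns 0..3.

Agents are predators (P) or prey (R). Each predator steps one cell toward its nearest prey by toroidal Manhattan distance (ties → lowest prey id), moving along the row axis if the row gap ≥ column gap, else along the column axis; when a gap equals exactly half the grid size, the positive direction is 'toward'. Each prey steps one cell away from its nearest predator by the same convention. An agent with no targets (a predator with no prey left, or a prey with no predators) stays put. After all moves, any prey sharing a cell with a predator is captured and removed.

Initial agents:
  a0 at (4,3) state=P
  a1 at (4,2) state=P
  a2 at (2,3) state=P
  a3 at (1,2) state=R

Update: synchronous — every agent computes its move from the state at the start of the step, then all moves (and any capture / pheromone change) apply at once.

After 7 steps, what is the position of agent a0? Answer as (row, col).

(1, 3)

t=1: a0@(0,3):P a1@(0,2):P a2@(1,3):P a3@(2,2):R
t=2: a0@(1,3):P a1@(1,2):P a2@(2,3):P a3@(3,2):R
t=3: a0@(2,3):P a1@(2,2):P a2@(3,3):P a3@(4,2):R
t=4: a0@(3,3):P a1@(3,2):P a2@(4,3):P a3@(0,2):R
t=5: a0@(4,3):P a1@(4,2):P a2@(0,3):P a3@(1,2):R
t=6: a0@(0,3):P a1@(0,2):P a2@(1,3):P a3@(2,2):R
t=7: a0@(1,3):P a1@(1,2):P a2@(2,3):P a3@(3,2):R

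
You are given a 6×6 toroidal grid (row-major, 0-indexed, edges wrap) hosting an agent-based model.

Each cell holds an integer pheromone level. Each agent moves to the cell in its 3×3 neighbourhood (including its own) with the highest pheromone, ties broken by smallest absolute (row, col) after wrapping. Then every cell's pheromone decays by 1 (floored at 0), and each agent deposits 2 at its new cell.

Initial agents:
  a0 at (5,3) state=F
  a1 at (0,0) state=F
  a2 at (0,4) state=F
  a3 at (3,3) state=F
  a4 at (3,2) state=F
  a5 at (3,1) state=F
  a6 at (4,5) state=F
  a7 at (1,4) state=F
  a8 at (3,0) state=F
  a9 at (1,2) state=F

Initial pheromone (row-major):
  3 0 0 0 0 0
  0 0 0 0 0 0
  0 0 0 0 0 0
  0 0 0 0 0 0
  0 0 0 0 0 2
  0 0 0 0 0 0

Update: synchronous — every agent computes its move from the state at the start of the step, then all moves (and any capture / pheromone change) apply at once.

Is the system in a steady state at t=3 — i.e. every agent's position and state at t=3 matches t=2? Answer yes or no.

no

t=1: a0@(0,2) a1@(0,0) a2@(0,3) a3@(2,2) a4@(2,1) a5@(2,0) a6@(4,5) a7@(0,3) a8@(4,5) a9@(0,1) | pheromone: 4 2 2 4 0 0 / 0 0 0 0 0 0 / 2 2 2 0 0 0 / 0 0 0 0 0 0 / 0 0 0 0 0 5 / 0 0 0 0 0 0
t=2: a0@(0,3) a1@(0,0) a2@(0,3) a3@(2,1) a4@(2,0) a5@(2,0) a6@(4,5) a7@(0,3) a8@(4,5) a9@(0,0) | pheromone: 7 1 1 9 0 0 / 0 0 0 0 0 0 / 5 3 1 0 0 0 / 0 0 0 0 0 0 / 0 0 0 0 0 8 / 0 0 0 0 0 0
t=3: a0@(0,3) a1@(0,0) a2@(0,3) a3@(2,0) a4@(2,0) a5@(2,0) a6@(4,5) a7@(0,3) a8@(4,5) a9@(0,0) | pheromone: 10 0 0 14 0 0 / 0 0 0 0 0 0 / 10 2 0 0 0 0 / 0 0 0 0 0 0 / 0 0 0 0 0 11 / 0 0 0 0 0 0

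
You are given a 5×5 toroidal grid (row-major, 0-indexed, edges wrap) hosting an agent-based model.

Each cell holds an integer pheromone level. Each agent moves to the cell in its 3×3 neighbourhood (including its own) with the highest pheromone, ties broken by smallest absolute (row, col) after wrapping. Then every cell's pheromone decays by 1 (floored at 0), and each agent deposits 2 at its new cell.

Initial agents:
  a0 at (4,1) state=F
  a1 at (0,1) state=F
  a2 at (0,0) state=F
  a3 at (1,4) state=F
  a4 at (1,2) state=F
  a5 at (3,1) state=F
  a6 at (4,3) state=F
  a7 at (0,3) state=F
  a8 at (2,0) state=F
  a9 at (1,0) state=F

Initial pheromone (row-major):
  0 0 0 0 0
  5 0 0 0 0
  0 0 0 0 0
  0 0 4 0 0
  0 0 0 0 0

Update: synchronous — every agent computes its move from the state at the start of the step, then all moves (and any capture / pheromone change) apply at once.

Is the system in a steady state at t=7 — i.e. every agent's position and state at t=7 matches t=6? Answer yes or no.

yes

t=1: a0@(3,2) a1@(1,0) a2@(1,0) a3@(1,0) a4@(0,1) a5@(3,2) a6@(3,2) a7@(0,2) a8@(1,0) a9@(1,0) | pheromone: 0 2 2 0 0 / 14 0 0 0 0 / 0 0 0 0 0 / 0 0 9 0 0 / 0 0 0 0 0
t=2: a0@(3,2) a1@(1,0) a2@(1,0) a3@(1,0) a4@(1,0) a5@(3,2) a6@(3,2) a7@(0,1) a8@(1,0) a9@(1,0) | pheromone: 0 3 1 0 0 / 25 0 0 0 0 / 0 0 0 0 0 / 0 0 14 0 0 / 0 0 0 0 0
t=3: a0@(3,2) a1@(1,0) a2@(1,0) a3@(1,0) a4@(1,0) a5@(3,2) a6@(3,2) a7@(1,0) a8@(1,0) a9@(1,0) | pheromone: 0 2 0 0 0 / 38 0 0 0 0 / 0 0 0 0 0 / 0 0 19 0 0 / 0 0 0 0 0
t=4: a0@(3,2) a1@(1,0) a2@(1,0) a3@(1,0) a4@(1,0) a5@(3,2) a6@(3,2) a7@(1,0) a8@(1,0) a9@(1,0) | pheromone: 0 1 0 0 0 / 51 0 0 0 0 / 0 0 0 0 0 / 0 0 24 0 0 / 0 0 0 0 0
t=5: a0@(3,2) a1@(1,0) a2@(1,0) a3@(1,0) a4@(1,0) a5@(3,2) a6@(3,2) a7@(1,0) a8@(1,0) a9@(1,0) | pheromone: 0 0 0 0 0 / 64 0 0 0 0 / 0 0 0 0 0 / 0 0 29 0 0 / 0 0 0 0 0
t=6: a0@(3,2) a1@(1,0) a2@(1,0) a3@(1,0) a4@(1,0) a5@(3,2) a6@(3,2) a7@(1,0) a8@(1,0) a9@(1,0) | pheromone: 0 0 0 0 0 / 77 0 0 0 0 / 0 0 0 0 0 / 0 0 34 0 0 / 0 0 0 0 0
t=7: a0@(3,2) a1@(1,0) a2@(1,0) a3@(1,0) a4@(1,0) a5@(3,2) a6@(3,2) a7@(1,0) a8@(1,0) a9@(1,0) | pheromone: 0 0 0 0 0 / 90 0 0 0 0 / 0 0 0 0 0 / 0 0 39 0 0 / 0 0 0 0 0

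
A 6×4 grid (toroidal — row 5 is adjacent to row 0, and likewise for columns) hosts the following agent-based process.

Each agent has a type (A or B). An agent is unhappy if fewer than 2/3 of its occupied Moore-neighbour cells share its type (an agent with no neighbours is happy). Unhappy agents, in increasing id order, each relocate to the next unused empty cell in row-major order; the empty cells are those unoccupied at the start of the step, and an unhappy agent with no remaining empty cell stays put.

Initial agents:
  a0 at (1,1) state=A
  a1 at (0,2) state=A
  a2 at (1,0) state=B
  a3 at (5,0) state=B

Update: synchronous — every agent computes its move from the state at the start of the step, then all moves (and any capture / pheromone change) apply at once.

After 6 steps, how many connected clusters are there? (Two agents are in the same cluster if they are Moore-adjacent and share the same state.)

2

t=1: a0@(0,0):A a1@(0,2):A a2@(0,1):B a3@(5,0):B
t=2: a0@(0,3):A a1@(1,0):A a2@(1,1):B a3@(1,2):B
t=3: a0@(0,0):A a1@(0,1):A a2@(0,2):B a3@(1,3):B
t=4: a0@(0,3):A a1@(1,0):A a2@(1,1):B a3@(1,2):B
t=5: a0@(0,0):A a1@(0,1):A a2@(0,2):B a3@(1,3):B
t=6: a0@(0,3):A a1@(1,0):A a2@(1,1):B a3@(1,2):B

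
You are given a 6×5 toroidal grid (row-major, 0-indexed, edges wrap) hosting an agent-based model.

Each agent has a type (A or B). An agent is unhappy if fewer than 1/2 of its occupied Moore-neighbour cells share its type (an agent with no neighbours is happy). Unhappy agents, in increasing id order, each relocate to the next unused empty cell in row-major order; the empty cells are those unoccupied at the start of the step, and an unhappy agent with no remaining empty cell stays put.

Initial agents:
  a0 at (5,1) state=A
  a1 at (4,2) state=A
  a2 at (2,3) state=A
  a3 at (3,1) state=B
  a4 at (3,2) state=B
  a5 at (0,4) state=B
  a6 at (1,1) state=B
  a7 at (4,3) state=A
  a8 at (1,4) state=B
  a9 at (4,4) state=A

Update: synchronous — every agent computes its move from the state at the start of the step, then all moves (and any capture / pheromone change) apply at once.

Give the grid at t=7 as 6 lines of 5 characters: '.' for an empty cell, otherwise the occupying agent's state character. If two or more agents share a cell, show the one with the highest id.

t=1: a0@(5,1):A a1@(4,2):A a2@(0,0):A a3@(3,1):B a4@(0,1):B a5@(0,4):B a6@(1,1):B a7@(4,3):A a8@(1,4):B a9@(4,4):A
t=2: a0@(5,1):A a1@(4,2):A a2@(0,2):A a3@(0,3):B a4@(1,0):B a5@(0,4):B a6@(1,1):B a7@(4,3):A a8@(1,4):B a9@(4,4):A
t=3: a0@(5,1):A a1@(4,2):A a2@(0,0):A a3@(0,3):B a4@(1,0):B a5@(0,4):B a6@(1,1):B a7@(4,3):A a8@(1,4):B a9@(4,4):A
t=4: a0@(5,1):A a1@(4,2):A a2@(0,1):A a3@(0,3):B a4@(1,0):B a5@(0,4):B a6@(1,1):B a7@(4,3):A a8@(1,4):B a9@(4,4):A
t=5: a0@(5,1):A a1@(4,2):A a2@(0,0):A a3@(0,3):B a4@(1,0):B a5@(0,4):B a6@(1,1):B a7@(4,3):A a8@(1,4):B a9@(4,4):A
t=6: a0@(5,1):A a1@(4,2):A a2@(0,1):A a3@(0,3):B a4@(1,0):B a5@(0,4):B a6@(1,1):B a7@(4,3):A a8@(1,4):B a9@(4,4):A
t=7: a0@(5,1):A a1@(4,2):A a2@(0,0):A a3@(0,3):B a4@(1,0):B a5@(0,4):B a6@(1,1):B a7@(4,3):A a8@(1,4):B a9@(4,4):A

A..BB
BB..B
.....
.....
..AAA
.A...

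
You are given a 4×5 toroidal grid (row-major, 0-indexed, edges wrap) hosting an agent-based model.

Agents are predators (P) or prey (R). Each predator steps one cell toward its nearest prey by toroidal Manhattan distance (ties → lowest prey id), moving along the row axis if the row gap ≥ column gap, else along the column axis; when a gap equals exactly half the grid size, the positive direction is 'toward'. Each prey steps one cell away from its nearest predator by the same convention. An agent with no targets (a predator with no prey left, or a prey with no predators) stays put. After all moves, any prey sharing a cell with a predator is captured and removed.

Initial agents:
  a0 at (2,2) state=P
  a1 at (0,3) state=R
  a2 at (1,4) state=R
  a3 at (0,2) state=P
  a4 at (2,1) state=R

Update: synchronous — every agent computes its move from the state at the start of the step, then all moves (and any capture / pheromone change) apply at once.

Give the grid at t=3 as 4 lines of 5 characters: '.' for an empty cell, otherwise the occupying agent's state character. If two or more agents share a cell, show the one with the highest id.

PR...
.....
...RP
.....

t=1: a0@(2,1):P a1@(0,4):R a2@(1,0):R a3@(0,3):P a4@(2,0):R
t=2: a0@(2,0):P a1@(0,0):R a2@(0,0):R a3@(0,4):P a4@(2,4):R
t=3: a0@(2,4):P a1@(0,1):R a2@(0,1):R a3@(0,0):P a4@(2,3):R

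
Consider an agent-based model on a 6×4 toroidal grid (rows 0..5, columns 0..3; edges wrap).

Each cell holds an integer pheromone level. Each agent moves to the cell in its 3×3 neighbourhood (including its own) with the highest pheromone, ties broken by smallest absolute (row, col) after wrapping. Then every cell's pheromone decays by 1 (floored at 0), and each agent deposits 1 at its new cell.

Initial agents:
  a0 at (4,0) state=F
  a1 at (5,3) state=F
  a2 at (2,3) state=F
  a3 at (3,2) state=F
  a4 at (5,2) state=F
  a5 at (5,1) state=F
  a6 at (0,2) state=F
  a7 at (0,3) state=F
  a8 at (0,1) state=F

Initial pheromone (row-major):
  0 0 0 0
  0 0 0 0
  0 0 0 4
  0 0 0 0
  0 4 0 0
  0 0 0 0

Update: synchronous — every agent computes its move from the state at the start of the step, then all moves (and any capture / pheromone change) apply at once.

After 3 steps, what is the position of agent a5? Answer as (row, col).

t=1: a0@(4,1) a1@(0,0) a2@(2,3) a3@(2,3) a4@(4,1) a5@(4,1) a6@(0,1) a7@(0,0) a8@(0,0) | pheromone: 3 1 0 0 / 0 0 0 0 / 0 0 0 5 / 0 0 0 0 / 0 6 0 0 / 0 0 0 0
t=2: a0@(4,1) a1@(0,0) a2@(2,3) a3@(2,3) a4@(4,1) a5@(4,1) a6@(0,0) a7@(0,0) a8@(0,0) | pheromone: 6 0 0 0 / 0 0 0 0 / 0 0 0 6 / 0 0 0 0 / 0 8 0 0 / 0 0 0 0
t=3: a0@(4,1) a1@(0,0) a2@(2,3) a3@(2,3) a4@(4,1) a5@(4,1) a6@(0,0) a7@(0,0) a8@(0,0) | pheromone: 9 0 0 0 / 0 0 0 0 / 0 0 0 7 / 0 0 0 0 / 0 10 0 0 / 0 0 0 0

(4, 1)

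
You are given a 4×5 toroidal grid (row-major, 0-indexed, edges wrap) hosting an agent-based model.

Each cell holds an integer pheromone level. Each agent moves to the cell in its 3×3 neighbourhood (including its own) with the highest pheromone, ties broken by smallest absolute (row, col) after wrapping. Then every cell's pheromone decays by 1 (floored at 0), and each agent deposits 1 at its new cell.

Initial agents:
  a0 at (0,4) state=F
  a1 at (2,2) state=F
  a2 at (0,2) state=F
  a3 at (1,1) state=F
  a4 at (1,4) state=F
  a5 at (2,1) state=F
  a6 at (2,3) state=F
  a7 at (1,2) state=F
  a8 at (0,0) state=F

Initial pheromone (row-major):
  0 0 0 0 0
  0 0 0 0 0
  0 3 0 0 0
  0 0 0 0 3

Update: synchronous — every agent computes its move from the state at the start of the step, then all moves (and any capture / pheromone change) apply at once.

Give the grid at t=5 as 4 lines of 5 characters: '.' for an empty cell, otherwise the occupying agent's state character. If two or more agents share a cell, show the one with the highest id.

t=1: a0@(3,4) a1@(2,1) a2@(0,1) a3@(2,1) a4@(0,0) a5@(2,1) a6@(3,4) a7@(2,1) a8@(3,4) | pheromone: 1 1 0 0 0 / 0 0 0 0 0 / 0 6 0 0 0 / 0 0 0 0 5
t=2: a0@(3,4) a1@(2,1) a2@(0,0) a3@(2,1) a4@(3,4) a5@(2,1) a6@(3,4) a7@(2,1) a8@(3,4) | pheromone: 1 0 0 0 0 / 0 0 0 0 0 / 0 9 0 0 0 / 0 0 0 0 8
t=3: a0@(3,4) a1@(2,1) a2@(3,4) a3@(2,1) a4@(3,4) a5@(2,1) a6@(3,4) a7@(2,1) a8@(3,4) | pheromone: 0 0 0 0 0 / 0 0 0 0 0 / 0 12 0 0 0 / 0 0 0 0 12
t=4: a0@(3,4) a1@(2,1) a2@(3,4) a3@(2,1) a4@(3,4) a5@(2,1) a6@(3,4) a7@(2,1) a8@(3,4) | pheromone: 0 0 0 0 0 / 0 0 0 0 0 / 0 15 0 0 0 / 0 0 0 0 16
t=5: a0@(3,4) a1@(2,1) a2@(3,4) a3@(2,1) a4@(3,4) a5@(2,1) a6@(3,4) a7@(2,1) a8@(3,4) | pheromone: 0 0 0 0 0 / 0 0 0 0 0 / 0 18 0 0 0 / 0 0 0 0 20

.....
.....
.F...
....F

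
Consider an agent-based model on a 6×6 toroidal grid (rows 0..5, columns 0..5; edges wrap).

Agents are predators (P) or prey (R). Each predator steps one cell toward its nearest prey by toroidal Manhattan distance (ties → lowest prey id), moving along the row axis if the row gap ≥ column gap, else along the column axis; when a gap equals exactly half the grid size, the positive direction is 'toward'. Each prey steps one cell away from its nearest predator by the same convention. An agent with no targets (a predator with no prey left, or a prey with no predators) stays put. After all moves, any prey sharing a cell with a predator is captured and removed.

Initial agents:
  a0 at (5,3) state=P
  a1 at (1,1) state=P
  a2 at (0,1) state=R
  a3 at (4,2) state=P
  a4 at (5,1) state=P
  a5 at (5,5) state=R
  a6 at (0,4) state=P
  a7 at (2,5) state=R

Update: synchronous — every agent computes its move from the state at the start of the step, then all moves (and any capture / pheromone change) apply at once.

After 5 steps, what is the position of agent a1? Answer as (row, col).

(2, 1)

t=1: a0@(5,4):P a1@(0,1):P a2@(5,1):R a3@(5,2):P a4@(0,1):P a5@(5,0):R a6@(5,4):P a7@(2,4):R
t=2: a0@(5,5):P a1@(5,1):P a2@(4,1):R a3@(5,1):P a4@(5,1):P a6@(5,5):P a7@(1,4):R
t=3: a0@(5,0):P a1@(4,1):P a2@(3,1):R a3@(4,1):P a4@(4,1):P a6@(5,0):P a7@(2,4):R
t=4: a0@(4,0):P a1@(3,1):P a2@(2,1):R a3@(3,1):P a4@(3,1):P a6@(4,0):P a7@(1,4):R
t=5: a0@(3,0):P a1@(2,1):P a2@(1,1):R a3@(2,1):P a4@(2,1):P a6@(3,0):P a7@(0,4):R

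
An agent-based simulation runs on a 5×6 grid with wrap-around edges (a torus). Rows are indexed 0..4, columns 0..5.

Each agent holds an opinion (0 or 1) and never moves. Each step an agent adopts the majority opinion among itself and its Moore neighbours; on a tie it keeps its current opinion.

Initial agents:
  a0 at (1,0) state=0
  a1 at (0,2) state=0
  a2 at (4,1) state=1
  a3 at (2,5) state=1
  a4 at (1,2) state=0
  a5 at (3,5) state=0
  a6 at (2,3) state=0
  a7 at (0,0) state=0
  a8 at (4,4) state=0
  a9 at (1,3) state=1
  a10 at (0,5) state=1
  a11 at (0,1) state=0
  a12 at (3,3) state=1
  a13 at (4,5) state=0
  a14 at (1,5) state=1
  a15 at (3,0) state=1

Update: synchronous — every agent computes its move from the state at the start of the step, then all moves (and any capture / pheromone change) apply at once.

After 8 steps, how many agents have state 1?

0

t=1: a0@(1,0):0 a1@(0,2):0 a2@(4,1):0 a3@(2,5):1 a4@(1,2):0 a5@(3,5):0 a6@(2,3):0 a7@(0,0):0 a8@(4,4):0 a9@(1,3):0 a10@(0,5):0 a11@(0,1):0 a12@(3,3):0 a13@(4,5):0 a14@(1,5):1 a15@(3,0):1
t=2: a0@(1,0):0 a1@(0,2):0 a2@(4,1):0 a3@(2,5):1 a4@(1,2):0 a5@(3,5):0 a6@(2,3):0 a7@(0,0):0 a8@(4,4):0 a9@(1,3):0 a10@(0,5):0 a11@(0,1):0 a12@(3,3):0 a13@(4,5):0 a14@(1,5):0 a15@(3,0):0
t=3: a0@(1,0):0 a1@(0,2):0 a2@(4,1):0 a3@(2,5):0 a4@(1,2):0 a5@(3,5):0 a6@(2,3):0 a7@(0,0):0 a8@(4,4):0 a9@(1,3):0 a10@(0,5):0 a11@(0,1):0 a12@(3,3):0 a13@(4,5):0 a14@(1,5):0 a15@(3,0):0
t=4: (unchanged — steady state)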